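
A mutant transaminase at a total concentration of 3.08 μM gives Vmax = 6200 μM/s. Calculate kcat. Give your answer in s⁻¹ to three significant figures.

kcat = Vmax/[E]total = 6200 μM/s / 3.08 μM = 2010 s⁻¹.

2010 s⁻¹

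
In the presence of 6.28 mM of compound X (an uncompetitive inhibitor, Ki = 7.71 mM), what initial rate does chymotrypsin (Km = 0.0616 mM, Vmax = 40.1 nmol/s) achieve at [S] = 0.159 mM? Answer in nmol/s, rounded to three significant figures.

18.2 nmol/s

α = 1 + [I]/Ki = 1 + 6.28/7.71 = 1.815.
For an uncompetitive inhibitor, both parameters are divided by α, giving Vmax/α and Km/α: Km,app = 0.0339 mM, Vmax,app = 22.1 nmol/s.
v = Vmax,app·[S]/(Km,app + [S]) = 22.1 × 0.159/(0.0339 + 0.159) = 18.2 nmol/s.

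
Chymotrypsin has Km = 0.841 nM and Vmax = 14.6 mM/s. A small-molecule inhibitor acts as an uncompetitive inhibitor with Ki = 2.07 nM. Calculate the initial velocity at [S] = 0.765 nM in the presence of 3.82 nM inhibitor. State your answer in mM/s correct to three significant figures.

α = 1 + [I]/Ki = 1 + 3.82/2.07 = 2.845.
For an uncompetitive inhibitor, both parameters are divided by α, giving Vmax/α and Km/α: Km,app = 0.296 nM, Vmax,app = 5.13 mM/s.
v = Vmax,app·[S]/(Km,app + [S]) = 5.13 × 0.765/(0.296 + 0.765) = 3.70 mM/s.

3.70 mM/s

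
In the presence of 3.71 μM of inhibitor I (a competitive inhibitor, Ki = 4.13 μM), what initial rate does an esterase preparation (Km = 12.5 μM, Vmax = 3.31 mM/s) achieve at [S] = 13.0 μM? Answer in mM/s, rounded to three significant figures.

With α = 1 + [I]/Ki = 1 + 3.71/4.13 = 1.898, the competitive rate law is v = Vmax[S] / (αKm + [S]).
v = 3.31×13.0 / (1.898×12.5 + 13.0) = 43.03/36.73 = 1.17 mM/s.

1.17 mM/s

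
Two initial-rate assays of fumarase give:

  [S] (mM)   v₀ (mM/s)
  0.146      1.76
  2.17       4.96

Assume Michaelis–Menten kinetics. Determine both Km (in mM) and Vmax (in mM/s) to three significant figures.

In reciprocal form, 1/v = (Km/Vmax)·(1/[S]) + 1/Vmax. The two points give (1/[S], 1/v) = (6.849, 0.5682) and (0.4608, 0.2016).
Slope = (0.5682 − 0.2016)/(6.849 − 0.4608) = 0.05738; intercept = 0.5682 − 0.05738×6.849 = 0.1752.
Vmax = 1/intercept = 5.71 mM/s; Km = slope × Vmax = 0.05738 × 5.71 = 0.328 mM.

Km = 0.328 mM; Vmax = 5.71 mM/s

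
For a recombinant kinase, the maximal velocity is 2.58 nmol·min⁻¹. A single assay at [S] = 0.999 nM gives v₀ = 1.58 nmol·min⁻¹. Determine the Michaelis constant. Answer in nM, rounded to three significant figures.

0.632 nM

v/Vmax = 1.58/2.58 = 0.6124 = [S]/(Km+[S]).
So Km + [S] = [S]/0.6124 = 1.631 nM, giving Km = 1.631 − 0.999 = 0.632 nM.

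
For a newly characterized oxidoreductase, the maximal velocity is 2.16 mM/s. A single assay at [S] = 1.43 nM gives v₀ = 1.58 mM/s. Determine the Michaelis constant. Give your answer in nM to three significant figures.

v/Vmax = 1.58/2.16 = 0.7315 = [S]/(Km+[S]).
So Km + [S] = [S]/0.7315 = 1.955 nM, giving Km = 1.955 − 1.43 = 0.525 nM.

0.525 nM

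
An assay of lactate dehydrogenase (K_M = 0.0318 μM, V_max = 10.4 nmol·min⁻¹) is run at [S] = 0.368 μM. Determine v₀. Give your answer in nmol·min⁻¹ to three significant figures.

v = Vmax·[S]/(Km + [S]) = 10.4 × 0.368 / (0.0318 + 0.368)
  = 3.827 / 0.3998 = 9.57 nmol·min⁻¹.

9.57 nmol·min⁻¹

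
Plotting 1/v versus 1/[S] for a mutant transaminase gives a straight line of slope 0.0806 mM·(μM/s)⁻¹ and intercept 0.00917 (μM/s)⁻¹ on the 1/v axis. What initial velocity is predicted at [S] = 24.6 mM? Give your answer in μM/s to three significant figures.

The y-intercept is 1/Vmax, so Vmax = 1/0.00917 = 109 μM/s.
The slope is Km/Vmax, so Km = 0.0806 × 109 = 8.79 mM.
Then v = 109 × 24.6/(8.79 + 24.6) = 80.3 μM/s.

80.3 μM/s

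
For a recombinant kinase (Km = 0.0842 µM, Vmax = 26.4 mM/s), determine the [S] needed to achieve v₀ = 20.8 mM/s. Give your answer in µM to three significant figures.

0.313 µM

The required fractional saturation is v/Vmax = 20.8/26.4 = 0.7879.
Then [S]/(Km+[S]) = 0.7879 ⇒ [S] = 0.0842 × 0.7879/(1 − 0.7879) = 0.313 µM.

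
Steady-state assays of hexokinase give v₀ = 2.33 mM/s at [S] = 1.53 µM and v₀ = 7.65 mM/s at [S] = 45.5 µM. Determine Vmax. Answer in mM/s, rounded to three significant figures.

In reciprocal form, 1/v = (Km/Vmax)·(1/[S]) + 1/Vmax. The two points give (1/[S], 1/v) = (0.6536, 0.4292) and (0.02198, 0.1307).
Slope = (0.4292 − 0.1307)/(0.6536 − 0.02198) = 0.4725; intercept = 0.4292 − 0.4725×0.6536 = 0.1203.
Vmax = 1/intercept = 8.31 mM/s; Km = slope × Vmax = 0.4725 × 8.31 = 3.93 µM.

8.31 mM/s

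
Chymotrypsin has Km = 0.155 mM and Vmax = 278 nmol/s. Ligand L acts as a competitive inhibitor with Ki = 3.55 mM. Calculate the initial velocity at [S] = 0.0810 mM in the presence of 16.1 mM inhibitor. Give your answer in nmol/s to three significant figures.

α = 1 + [I]/Ki = 1 + 16.1/3.55 = 5.535.
For a competitive inhibitor, Vmax is unchanged and the apparent Km becomes α·Km: Km,app = 0.858 mM, Vmax,app = 278 nmol/s.
v = Vmax,app·[S]/(Km,app + [S]) = 278 × 0.0810/(0.858 + 0.0810) = 24.0 nmol/s.

24.0 nmol/s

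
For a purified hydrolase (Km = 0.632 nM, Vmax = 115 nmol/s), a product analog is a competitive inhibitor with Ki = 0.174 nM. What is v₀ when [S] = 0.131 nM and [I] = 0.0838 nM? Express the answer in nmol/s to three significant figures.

14.1 nmol/s

α = 1 + [I]/Ki = 1 + 0.0838/0.174 = 1.482.
For a competitive inhibitor, Vmax is unchanged and the apparent Km becomes α·Km: Km,app = 0.936 nM, Vmax,app = 115 nmol/s.
v = Vmax,app·[S]/(Km,app + [S]) = 115 × 0.131/(0.936 + 0.131) = 14.1 nmol/s.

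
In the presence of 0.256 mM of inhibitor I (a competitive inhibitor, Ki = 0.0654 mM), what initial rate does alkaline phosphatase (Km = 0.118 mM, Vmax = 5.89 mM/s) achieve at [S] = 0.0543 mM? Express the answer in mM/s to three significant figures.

0.504 mM/s

α = 1 + [I]/Ki = 1 + 0.256/0.0654 = 4.914.
For a competitive inhibitor, Vmax is unchanged and the apparent Km becomes α·Km: Km,app = 0.580 mM, Vmax,app = 5.89 mM/s.
v = Vmax,app·[S]/(Km,app + [S]) = 5.89 × 0.0543/(0.580 + 0.0543) = 0.504 mM/s.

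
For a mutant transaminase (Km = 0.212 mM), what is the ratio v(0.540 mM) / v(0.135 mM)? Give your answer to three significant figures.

1.85

The fractional saturations are [S]/(Km+[S]) = 0.135/0.3470 = 0.3890 and 0.540/0.7520 = 0.7181.
v₂/v₁ is just their ratio: 0.7181/0.3890 = 1.85.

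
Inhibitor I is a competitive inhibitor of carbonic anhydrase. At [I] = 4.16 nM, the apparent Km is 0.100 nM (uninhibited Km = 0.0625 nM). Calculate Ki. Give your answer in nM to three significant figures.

Competitive: Km,app = α·Km with α = 1 + [I]/Ki.
α = Km,app/Km = 0.100/0.0625 = 1.600.
Ki = [I]/(α − 1) = 4.16/0.6000 = 6.93 nM.

6.93 nM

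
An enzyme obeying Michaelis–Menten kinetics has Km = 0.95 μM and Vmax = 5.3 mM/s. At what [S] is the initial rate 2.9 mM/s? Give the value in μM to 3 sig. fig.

The required fractional saturation is v/Vmax = 2.9/5.3 = 0.5472.
Then [S]/(Km+[S]) = 0.5472 ⇒ [S] = 0.95 × 0.5472/(1 − 0.5472) = 1.15 μM.

1.15 μM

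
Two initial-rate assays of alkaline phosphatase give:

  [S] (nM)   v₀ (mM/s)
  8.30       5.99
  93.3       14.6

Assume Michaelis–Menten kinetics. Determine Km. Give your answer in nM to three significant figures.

15.2 nM

From v = Vmax[S]/(Km+[S]), each point gives Vmax = v(Km+[S])/[S].
Equating: 5.99(Km+8.30)/8.30 = 14.6(Km+93.3)/93.3.
0.7217·Km + 5.99 = 0.1565·Km + 14.6, so (0.7217 − 0.1565)·Km = 14.6 − 5.99.
Km = 8.610/0.5652 = 15.2 nM; then Vmax = 5.99(15.2+8.30)/8.30 = 17.0 mM/s.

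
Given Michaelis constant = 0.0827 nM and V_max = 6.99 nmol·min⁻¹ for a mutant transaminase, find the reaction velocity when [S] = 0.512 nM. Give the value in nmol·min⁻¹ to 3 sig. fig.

6.02 nmol·min⁻¹

[S]/(Km+[S]) = 0.512/0.5947 = 0.8609, the fractional saturation.
v = 0.8609 × Vmax = 0.8609 × 6.99 = 6.02 nmol·min⁻¹.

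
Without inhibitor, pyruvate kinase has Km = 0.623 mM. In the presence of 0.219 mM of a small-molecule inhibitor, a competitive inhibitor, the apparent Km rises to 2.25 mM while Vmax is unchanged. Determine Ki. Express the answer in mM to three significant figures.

0.0839 mM

Competitive: Km,app = α·Km with α = 1 + [I]/Ki.
α = Km,app/Km = 2.25/0.623 = 3.612.
Since α = 1 + [I]/Ki, [I]/Ki = 3.612 − 1 = 2.612 and Ki = 0.219/2.612 = 0.0839 mM.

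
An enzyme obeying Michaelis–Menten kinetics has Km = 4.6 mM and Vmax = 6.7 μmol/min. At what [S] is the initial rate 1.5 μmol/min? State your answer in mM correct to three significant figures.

1.33 mM

Rearranging v = Vmax[S]/(Km+[S]) gives [S] = Km·v/(Vmax − v).
[S] = 4.6 × 1.5 / (6.7 − 1.5) = 6.900/5.200 = 1.33 mM.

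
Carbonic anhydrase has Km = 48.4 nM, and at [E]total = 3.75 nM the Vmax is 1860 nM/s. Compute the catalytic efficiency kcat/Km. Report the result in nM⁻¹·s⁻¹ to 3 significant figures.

10.2 nM⁻¹·s⁻¹

kcat = Vmax/[E]total = 1860/3.75 = 496 s⁻¹.
kcat/Km = 496/48.4 = 10.2 nM⁻¹·s⁻¹.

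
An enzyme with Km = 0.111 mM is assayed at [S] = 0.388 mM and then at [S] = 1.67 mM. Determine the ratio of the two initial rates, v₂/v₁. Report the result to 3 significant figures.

1.21

Since Vmax cancels, v₂/v₁ = [S]₂(Km+[S]₁) / [S]₁(Km+[S]₂).
= 1.67×(0.111+0.388) / (0.388×(0.111+1.67)) = 0.8333/0.6910 = 1.21.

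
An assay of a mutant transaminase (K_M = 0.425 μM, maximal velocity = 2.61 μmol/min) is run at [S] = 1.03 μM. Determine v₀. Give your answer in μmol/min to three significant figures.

1.85 μmol/min

v = Vmax·[S]/(Km + [S]) = 2.61 × 1.03 / (0.425 + 1.03)
  = 2.688 / 1.455 = 1.85 μmol/min.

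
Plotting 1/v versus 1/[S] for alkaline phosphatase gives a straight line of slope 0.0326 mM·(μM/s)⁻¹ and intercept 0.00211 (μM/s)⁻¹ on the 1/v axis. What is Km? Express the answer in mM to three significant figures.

y-intercept = 1/Vmax ⇒ Vmax = 474 μM/s; slope = Km/Vmax ⇒ Km = slope × Vmax.
Km = 0.0326 × 474 = 15.5 mM.

15.5 mM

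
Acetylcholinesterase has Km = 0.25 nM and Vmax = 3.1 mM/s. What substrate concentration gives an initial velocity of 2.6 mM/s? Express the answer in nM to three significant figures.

Rearranging v = Vmax[S]/(Km+[S]) gives [S] = Km·v/(Vmax − v).
[S] = 0.25 × 2.6 / (3.1 − 2.6) = 0.6500/0.5000 = 1.30 nM.

1.30 nM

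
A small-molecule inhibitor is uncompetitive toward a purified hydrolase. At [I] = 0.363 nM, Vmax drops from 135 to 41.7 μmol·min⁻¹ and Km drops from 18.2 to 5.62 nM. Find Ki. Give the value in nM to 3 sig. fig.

Uncompetitive: Vmax,app = Vmax/α (and Km,app = Km/α) with α = 1 + [I]/Ki.
α = Vmax/Vmax,app = 135/41.7 = 3.237.
Since α = 1 + [I]/Ki, [I]/Ki = 3.237 − 1 = 2.237 and Ki = 0.363/2.237 = 0.162 nM.

0.162 nM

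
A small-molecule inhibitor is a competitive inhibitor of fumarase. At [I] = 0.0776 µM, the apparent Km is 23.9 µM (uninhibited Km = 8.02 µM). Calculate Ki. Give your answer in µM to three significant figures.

0.0392 µM

Competitive: Km,app = α·Km with α = 1 + [I]/Ki.
α = Km,app/Km = 23.9/8.02 = 2.980.
Since α = 1 + [I]/Ki, [I]/Ki = 2.980 − 1 = 1.980 and Ki = 0.0776/1.980 = 0.0392 µM.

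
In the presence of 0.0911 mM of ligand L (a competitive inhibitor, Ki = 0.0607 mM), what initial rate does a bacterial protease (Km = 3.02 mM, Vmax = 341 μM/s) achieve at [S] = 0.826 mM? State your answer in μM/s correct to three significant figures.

33.6 μM/s

α = 1 + [I]/Ki = 1 + 0.0911/0.0607 = 2.501.
For a competitive inhibitor, Vmax is unchanged and the apparent Km becomes α·Km: Km,app = 7.55 mM, Vmax,app = 341 μM/s.
v = Vmax,app·[S]/(Km,app + [S]) = 341 × 0.826/(7.55 + 0.826) = 33.6 μM/s.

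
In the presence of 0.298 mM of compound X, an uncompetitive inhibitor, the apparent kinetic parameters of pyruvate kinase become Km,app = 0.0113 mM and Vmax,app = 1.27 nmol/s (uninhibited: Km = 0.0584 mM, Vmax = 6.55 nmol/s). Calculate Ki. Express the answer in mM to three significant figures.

Uncompetitive: Vmax,app = Vmax/α (and Km,app = Km/α) with α = 1 + [I]/Ki.
α = Vmax/Vmax,app = 6.55/1.27 = 5.157.
Since α = 1 + [I]/Ki, [I]/Ki = 5.157 − 1 = 4.157 and Ki = 0.298/4.157 = 0.0717 mM.

0.0717 mM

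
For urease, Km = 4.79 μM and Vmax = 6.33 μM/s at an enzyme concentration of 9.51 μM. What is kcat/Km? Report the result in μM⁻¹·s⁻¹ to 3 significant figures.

kcat = Vmax/[E]total = 6.33/9.51 = 0.666 s⁻¹.
kcat/Km = 0.666/4.79 = 0.139 μM⁻¹·s⁻¹.

0.139 μM⁻¹·s⁻¹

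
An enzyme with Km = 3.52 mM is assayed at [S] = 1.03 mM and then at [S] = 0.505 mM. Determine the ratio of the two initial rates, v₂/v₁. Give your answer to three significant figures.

Since Vmax cancels, v₂/v₁ = [S]₂(Km+[S]₁) / [S]₁(Km+[S]₂).
= 0.505×(3.52+1.03) / (1.03×(3.52+0.505)) = 2.298/4.146 = 0.554.

0.554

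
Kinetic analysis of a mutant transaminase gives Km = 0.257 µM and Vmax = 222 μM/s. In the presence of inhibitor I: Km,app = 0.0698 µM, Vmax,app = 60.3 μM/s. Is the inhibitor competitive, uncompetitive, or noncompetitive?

uncompetitive

Both Km and Vmax decrease by the same factor (~3.68-fold) — characteristic of uncompetitive inhibition.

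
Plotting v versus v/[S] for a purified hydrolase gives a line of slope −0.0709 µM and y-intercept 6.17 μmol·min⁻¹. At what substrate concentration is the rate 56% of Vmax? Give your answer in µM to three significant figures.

The Eadie–Hofstee slope gives Km = 0.0709 µM (slope = −Km).
v/Vmax = [S]/(Km+[S]) = 0.56 ⇒ [S] = Km·0.56/(1−0.56) = 0.0709 × 1.273 = 0.0902 µM.

0.0902 µM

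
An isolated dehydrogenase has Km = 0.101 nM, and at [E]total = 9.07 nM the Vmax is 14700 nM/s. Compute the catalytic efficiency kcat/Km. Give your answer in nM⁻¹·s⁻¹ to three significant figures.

16000 nM⁻¹·s⁻¹

kcat = Vmax/[E]total = 14700/9.07 = 1620 s⁻¹.
kcat/Km = 1620/0.101 = 16000 nM⁻¹·s⁻¹.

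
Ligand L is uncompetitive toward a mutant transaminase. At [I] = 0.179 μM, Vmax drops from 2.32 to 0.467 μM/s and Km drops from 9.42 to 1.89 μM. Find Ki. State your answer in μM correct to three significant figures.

Uncompetitive: Vmax,app = Vmax/α (and Km,app = Km/α) with α = 1 + [I]/Ki.
α = Vmax/Vmax,app = 2.32/0.467 = 4.968.
Since α = 1 + [I]/Ki, [I]/Ki = 4.968 − 1 = 3.968 and Ki = 0.179/3.968 = 0.0451 μM.

0.0451 μM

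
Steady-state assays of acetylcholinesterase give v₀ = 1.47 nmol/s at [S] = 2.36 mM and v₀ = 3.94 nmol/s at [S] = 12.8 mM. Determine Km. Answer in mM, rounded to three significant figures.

7.84 mM

In reciprocal form, 1/v = (Km/Vmax)·(1/[S]) + 1/Vmax. The two points give (1/[S], 1/v) = (0.4237, 0.6803) and (0.07812, 0.2538).
Slope = (0.6803 − 0.2538)/(0.4237 − 0.07812) = 1.234; intercept = 0.6803 − 1.234×0.4237 = 0.1574.
Vmax = 1/intercept = 6.35 nmol/s; Km = slope × Vmax = 1.234 × 6.35 = 7.84 mM.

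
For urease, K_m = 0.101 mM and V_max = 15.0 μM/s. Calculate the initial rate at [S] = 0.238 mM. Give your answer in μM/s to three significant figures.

10.5 μM/s

[S]/(Km+[S]) = 0.238/0.3390 = 0.7021, the fractional saturation.
v = 0.7021 × Vmax = 0.7021 × 15.0 = 10.5 μM/s.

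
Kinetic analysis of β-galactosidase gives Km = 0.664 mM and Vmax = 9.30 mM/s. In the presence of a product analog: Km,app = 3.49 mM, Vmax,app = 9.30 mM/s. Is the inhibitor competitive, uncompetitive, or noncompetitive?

competitive

Km increases (0.664 → 3.49 mM) while Vmax is unchanged — the hallmark of competitive inhibition.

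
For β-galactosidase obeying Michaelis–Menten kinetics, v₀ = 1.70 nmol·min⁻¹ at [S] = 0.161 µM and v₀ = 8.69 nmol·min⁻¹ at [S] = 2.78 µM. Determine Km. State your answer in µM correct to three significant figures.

0.940 µM

In reciprocal form, 1/v = (Km/Vmax)·(1/[S]) + 1/Vmax. The two points give (1/[S], 1/v) = (6.211, 0.5882) and (0.3597, 0.1151).
Slope = (0.5882 − 0.1151)/(6.211 − 0.3597) = 0.08086; intercept = 0.5882 − 0.08086×6.211 = 0.08599.
Vmax = 1/intercept = 11.6 nmol·min⁻¹; Km = slope × Vmax = 0.08086 × 11.6 = 0.940 µM.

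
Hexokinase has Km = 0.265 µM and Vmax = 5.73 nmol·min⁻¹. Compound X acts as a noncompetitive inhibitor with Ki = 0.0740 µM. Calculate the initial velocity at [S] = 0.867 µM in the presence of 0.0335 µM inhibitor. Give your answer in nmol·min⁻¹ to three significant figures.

3.02 nmol·min⁻¹

α = 1 + [I]/Ki = 1 + 0.0335/0.0740 = 1.453.
For a noncompetitive inhibitor, Vmax is reduced to Vmax/α while Km is unchanged: Km,app = 0.265 µM, Vmax,app = 3.94 nmol·min⁻¹.
v = Vmax,app·[S]/(Km,app + [S]) = 3.94 × 0.867/(0.265 + 0.867) = 3.02 nmol·min⁻¹.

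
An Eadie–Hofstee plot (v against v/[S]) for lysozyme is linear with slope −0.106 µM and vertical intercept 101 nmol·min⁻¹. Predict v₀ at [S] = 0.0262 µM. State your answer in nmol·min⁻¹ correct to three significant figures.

In the Eadie–Hofstee form v = Vmax − Km·(v/[S]), the slope is −Km and the intercept is Vmax, so Km = 0.106 µM and Vmax = 101 nmol·min⁻¹.
v = 101 × 0.0262/(0.106 + 0.0262) = 20.0 nmol·min⁻¹.

20.0 nmol·min⁻¹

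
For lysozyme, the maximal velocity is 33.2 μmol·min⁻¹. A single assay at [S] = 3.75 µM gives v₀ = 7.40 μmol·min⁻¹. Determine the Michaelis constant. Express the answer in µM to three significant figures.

From v = Vmax[S]/(Km+[S]), Km = [S](Vmax − v)/v.
Km = 3.75 × (33.2 − 7.40) / 7.40 = 96.75/7.40 = 13.1 µM.

13.1 µM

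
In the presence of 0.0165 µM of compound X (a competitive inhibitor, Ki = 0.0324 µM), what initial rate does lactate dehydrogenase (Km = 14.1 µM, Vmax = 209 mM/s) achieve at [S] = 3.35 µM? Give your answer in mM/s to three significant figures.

With α = 1 + [I]/Ki = 1 + 0.0165/0.0324 = 1.509, the competitive rate law is v = Vmax[S] / (αKm + [S]).
v = 209×3.35 / (1.509×14.1 + 3.35) = 700.2/24.63 = 28.4 mM/s.

28.4 mM/s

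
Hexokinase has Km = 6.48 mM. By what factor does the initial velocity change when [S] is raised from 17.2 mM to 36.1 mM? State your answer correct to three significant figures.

1.17

The fractional saturations are [S]/(Km+[S]) = 17.2/23.68 = 0.7264 and 36.1/42.58 = 0.8478.
v₂/v₁ is just their ratio: 0.8478/0.7264 = 1.17.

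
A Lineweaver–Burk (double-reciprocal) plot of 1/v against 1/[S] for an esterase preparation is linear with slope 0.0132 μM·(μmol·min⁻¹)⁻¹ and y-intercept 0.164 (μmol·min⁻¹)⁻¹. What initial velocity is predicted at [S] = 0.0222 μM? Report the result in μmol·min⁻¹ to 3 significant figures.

The y-intercept is 1/Vmax, so Vmax = 1/0.164 = 6.10 μmol·min⁻¹.
The slope is Km/Vmax, so Km = 0.0132 × 6.10 = 0.0805 μM.
Then v = 6.10 × 0.0222/(0.0805 + 0.0222) = 1.32 μmol·min⁻¹.

1.32 μmol·min⁻¹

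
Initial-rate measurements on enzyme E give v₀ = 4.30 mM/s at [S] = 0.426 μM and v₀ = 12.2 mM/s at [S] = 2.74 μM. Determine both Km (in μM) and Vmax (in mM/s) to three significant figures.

In reciprocal form, 1/v = (Km/Vmax)·(1/[S]) + 1/Vmax. The two points give (1/[S], 1/v) = (2.347, 0.2326) and (0.3650, 0.08197).
Slope = (0.2326 − 0.08197)/(2.347 − 0.3650) = 0.07596; intercept = 0.2326 − 0.07596×2.347 = 0.05424.
Vmax = 1/intercept = 18.4 mM/s; Km = slope × Vmax = 0.07596 × 18.4 = 1.40 μM.

Km = 1.40 μM; Vmax = 18.4 mM/s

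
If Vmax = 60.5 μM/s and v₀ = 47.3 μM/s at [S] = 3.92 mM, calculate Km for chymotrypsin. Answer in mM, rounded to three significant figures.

From v = Vmax[S]/(Km+[S]), Km = [S](Vmax − v)/v.
Km = 3.92 × (60.5 − 47.3) / 47.3 = 51.74/47.3 = 1.09 mM.

1.09 mM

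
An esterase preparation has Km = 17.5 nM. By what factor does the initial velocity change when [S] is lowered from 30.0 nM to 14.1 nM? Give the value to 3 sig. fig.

The fractional saturations are [S]/(Km+[S]) = 30.0/47.50 = 0.6316 and 14.1/31.60 = 0.4462.
v₂/v₁ is just their ratio: 0.4462/0.6316 = 0.706.

0.706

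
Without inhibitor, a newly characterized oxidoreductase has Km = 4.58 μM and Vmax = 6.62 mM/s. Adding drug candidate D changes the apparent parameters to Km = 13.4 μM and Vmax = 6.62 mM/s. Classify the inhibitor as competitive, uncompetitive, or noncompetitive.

Km increases (4.58 → 13.4 μM) while Vmax is unchanged — the hallmark of competitive inhibition.

competitive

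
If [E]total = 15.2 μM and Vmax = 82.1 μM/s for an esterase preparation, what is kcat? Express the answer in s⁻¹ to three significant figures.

kcat = Vmax/[E]total = 82.1 μM/s / 15.2 μM = 5.40 s⁻¹.

5.40 s⁻¹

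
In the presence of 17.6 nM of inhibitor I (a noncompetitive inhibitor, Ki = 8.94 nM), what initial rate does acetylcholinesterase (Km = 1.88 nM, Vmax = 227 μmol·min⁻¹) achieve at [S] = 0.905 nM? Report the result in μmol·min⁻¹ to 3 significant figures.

With α = 1 + [I]/Ki = 1 + 17.6/8.94 = 2.969, the noncompetitive rate law is v = (Vmax/α)·[S] / (Km + [S]).
v = (227/2.969)×0.905 / (1.88 + 0.905) = 69.20/2.785 = 24.8 μmol·min⁻¹.

24.8 μmol·min⁻¹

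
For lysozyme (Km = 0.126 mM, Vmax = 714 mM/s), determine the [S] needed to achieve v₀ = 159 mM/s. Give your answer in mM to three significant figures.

Rearranging v = Vmax[S]/(Km+[S]) gives [S] = Km·v/(Vmax − v).
[S] = 0.126 × 159 / (714 − 159) = 20.03/555.0 = 0.0361 mM.

0.0361 mM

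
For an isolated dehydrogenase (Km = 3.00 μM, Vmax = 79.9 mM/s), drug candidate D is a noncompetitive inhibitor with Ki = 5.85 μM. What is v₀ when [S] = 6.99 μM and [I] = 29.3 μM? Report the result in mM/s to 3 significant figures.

With α = 1 + [I]/Ki = 1 + 29.3/5.85 = 6.009, the noncompetitive rate law is v = (Vmax/α)·[S] / (Km + [S]).
v = (79.9/6.009)×6.99 / (3.00 + 6.99) = 92.95/9.990 = 9.30 mM/s.

9.30 mM/s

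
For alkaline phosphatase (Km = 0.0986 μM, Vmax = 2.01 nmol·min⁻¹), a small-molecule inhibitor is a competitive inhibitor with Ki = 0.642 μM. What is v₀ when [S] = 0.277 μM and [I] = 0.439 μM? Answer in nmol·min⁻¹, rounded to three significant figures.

1.26 nmol·min⁻¹

α = 1 + [I]/Ki = 1 + 0.439/0.642 = 1.684.
For a competitive inhibitor, Vmax is unchanged and the apparent Km becomes α·Km: Km,app = 0.166 μM, Vmax,app = 2.01 nmol·min⁻¹.
v = Vmax,app·[S]/(Km,app + [S]) = 2.01 × 0.277/(0.166 + 0.277) = 1.26 nmol·min⁻¹.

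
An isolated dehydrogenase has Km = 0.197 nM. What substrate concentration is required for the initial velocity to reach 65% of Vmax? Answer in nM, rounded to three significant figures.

0.366 nM

v/Vmax = [S]/(Km+[S]) = 0.65, so [S] = Km·0.65/(1 − 0.65) = 0.197 × 1.857.
[S] = 0.366 nM.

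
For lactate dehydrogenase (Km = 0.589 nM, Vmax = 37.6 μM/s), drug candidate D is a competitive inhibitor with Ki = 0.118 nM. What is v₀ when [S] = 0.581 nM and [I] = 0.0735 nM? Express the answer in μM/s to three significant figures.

14.2 μM/s

With α = 1 + [I]/Ki = 1 + 0.0735/0.118 = 1.623, the competitive rate law is v = Vmax[S] / (αKm + [S]).
v = 37.6×0.581 / (1.623×0.589 + 0.581) = 21.85/1.537 = 14.2 μM/s.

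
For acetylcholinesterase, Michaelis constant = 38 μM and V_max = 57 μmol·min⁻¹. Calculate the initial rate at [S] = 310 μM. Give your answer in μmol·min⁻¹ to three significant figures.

v = Vmax·[S]/(Km + [S]) = 57 × 310 / (38 + 310)
  = 17670 / 348.0 = 50.8 μmol·min⁻¹.

50.8 μmol·min⁻¹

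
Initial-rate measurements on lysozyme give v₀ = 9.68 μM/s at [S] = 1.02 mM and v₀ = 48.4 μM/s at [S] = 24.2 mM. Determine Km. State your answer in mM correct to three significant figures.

In reciprocal form, 1/v = (Km/Vmax)·(1/[S]) + 1/Vmax. The two points give (1/[S], 1/v) = (0.9804, 0.1033) and (0.04132, 0.02066).
Slope = (0.1033 − 0.02066)/(0.9804 − 0.04132) = 0.08801; intercept = 0.1033 − 0.08801×0.9804 = 0.01702.
Vmax = 1/intercept = 58.7 μM/s; Km = slope × Vmax = 0.08801 × 58.7 = 5.17 mM.

5.17 mM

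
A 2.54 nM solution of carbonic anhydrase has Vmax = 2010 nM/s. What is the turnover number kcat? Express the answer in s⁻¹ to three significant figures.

kcat = Vmax/[E]total = 2010 nM/s / 2.54 nM = 791 s⁻¹.

791 s⁻¹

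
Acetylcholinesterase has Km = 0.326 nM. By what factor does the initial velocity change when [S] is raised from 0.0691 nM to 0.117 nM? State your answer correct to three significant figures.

1.51

Since Vmax cancels, v₂/v₁ = [S]₂(Km+[S]₁) / [S]₁(Km+[S]₂).
= 0.117×(0.326+0.0691) / (0.0691×(0.326+0.117)) = 0.04623/0.03061 = 1.51.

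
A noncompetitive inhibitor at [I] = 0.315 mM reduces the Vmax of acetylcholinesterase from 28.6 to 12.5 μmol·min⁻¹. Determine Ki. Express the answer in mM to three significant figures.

0.245 mM

Noncompetitive: Vmax,app = Vmax/α with α = 1 + [I]/Ki.
α = Vmax/Vmax,app = 28.6/12.5 = 2.288.
Ki = [I]/(α − 1) = 0.315/1.288 = 0.245 mM.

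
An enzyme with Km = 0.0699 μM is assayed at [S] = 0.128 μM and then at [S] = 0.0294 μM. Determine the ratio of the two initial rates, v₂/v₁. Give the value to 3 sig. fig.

The fractional saturations are [S]/(Km+[S]) = 0.128/0.1979 = 0.6468 and 0.0294/0.09930 = 0.2961.
v₂/v₁ is just their ratio: 0.2961/0.6468 = 0.458.

0.458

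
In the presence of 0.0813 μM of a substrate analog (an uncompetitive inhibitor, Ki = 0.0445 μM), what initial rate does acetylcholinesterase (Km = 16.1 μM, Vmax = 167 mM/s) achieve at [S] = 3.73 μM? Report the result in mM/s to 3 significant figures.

α = 1 + [I]/Ki = 1 + 0.0813/0.0445 = 2.827.
For an uncompetitive inhibitor, both parameters are divided by α, giving Vmax/α and Km/α: Km,app = 5.70 μM, Vmax,app = 59.1 mM/s.
v = Vmax,app·[S]/(Km,app + [S]) = 59.1 × 3.73/(5.70 + 3.73) = 23.4 mM/s.

23.4 mM/s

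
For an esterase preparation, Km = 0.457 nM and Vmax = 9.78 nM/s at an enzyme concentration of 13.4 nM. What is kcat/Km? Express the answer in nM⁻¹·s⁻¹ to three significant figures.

1.60 nM⁻¹·s⁻¹

kcat = Vmax/[E]total = 9.78/13.4 = 0.730 s⁻¹.
kcat/Km = 0.730/0.457 = 1.60 nM⁻¹·s⁻¹.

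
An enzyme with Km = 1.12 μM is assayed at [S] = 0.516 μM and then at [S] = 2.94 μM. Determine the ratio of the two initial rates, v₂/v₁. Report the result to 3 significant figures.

2.30

Since Vmax cancels, v₂/v₁ = [S]₂(Km+[S]₁) / [S]₁(Km+[S]₂).
= 2.94×(1.12+0.516) / (0.516×(1.12+2.94)) = 4.810/2.095 = 2.30.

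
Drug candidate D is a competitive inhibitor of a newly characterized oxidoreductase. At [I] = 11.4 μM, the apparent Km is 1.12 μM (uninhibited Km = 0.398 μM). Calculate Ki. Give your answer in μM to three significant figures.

Competitive: Km,app = α·Km with α = 1 + [I]/Ki.
α = Km,app/Km = 1.12/0.398 = 2.814.
Since α = 1 + [I]/Ki, [I]/Ki = 2.814 − 1 = 1.814 and Ki = 11.4/1.814 = 6.28 μM.

6.28 μM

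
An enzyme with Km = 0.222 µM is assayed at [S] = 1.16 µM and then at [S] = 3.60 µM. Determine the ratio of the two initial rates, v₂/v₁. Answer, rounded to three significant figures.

Since Vmax cancels, v₂/v₁ = [S]₂(Km+[S]₁) / [S]₁(Km+[S]₂).
= 3.60×(0.222+1.16) / (1.16×(0.222+3.60)) = 4.975/4.434 = 1.12.

1.12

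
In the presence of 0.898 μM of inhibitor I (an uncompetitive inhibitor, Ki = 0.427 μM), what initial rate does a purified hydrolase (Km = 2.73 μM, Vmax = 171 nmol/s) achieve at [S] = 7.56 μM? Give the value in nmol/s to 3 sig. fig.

α = 1 + [I]/Ki = 1 + 0.898/0.427 = 3.103.
For an uncompetitive inhibitor, both parameters are divided by α, giving Vmax/α and Km/α: Km,app = 0.880 μM, Vmax,app = 55.1 nmol/s.
v = Vmax,app·[S]/(Km,app + [S]) = 55.1 × 7.56/(0.880 + 7.56) = 49.4 nmol/s.

49.4 nmol/s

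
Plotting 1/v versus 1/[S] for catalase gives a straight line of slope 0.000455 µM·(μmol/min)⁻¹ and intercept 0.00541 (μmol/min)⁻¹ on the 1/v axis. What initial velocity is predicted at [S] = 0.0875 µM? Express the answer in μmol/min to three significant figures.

94.3 μmol/min

The y-intercept is 1/Vmax, so Vmax = 1/0.00541 = 185 μmol/min.
The slope is Km/Vmax, so Km = 0.000455 × 185 = 0.0841 µM.
Then v = 185 × 0.0875/(0.0841 + 0.0875) = 94.3 μmol/min.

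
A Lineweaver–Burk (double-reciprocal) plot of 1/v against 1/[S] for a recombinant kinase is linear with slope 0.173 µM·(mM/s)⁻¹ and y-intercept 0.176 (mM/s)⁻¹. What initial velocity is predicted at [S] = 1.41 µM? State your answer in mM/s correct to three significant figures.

3.35 mM/s

The y-intercept is 1/Vmax, so Vmax = 1/0.176 = 5.68 mM/s.
The slope is Km/Vmax, so Km = 0.173 × 5.68 = 0.983 µM.
Then v = 5.68 × 1.41/(0.983 + 1.41) = 3.35 mM/s.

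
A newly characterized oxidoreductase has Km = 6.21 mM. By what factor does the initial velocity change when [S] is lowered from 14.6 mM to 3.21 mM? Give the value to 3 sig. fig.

Since Vmax cancels, v₂/v₁ = [S]₂(Km+[S]₁) / [S]₁(Km+[S]₂).
= 3.21×(6.21+14.6) / (14.6×(6.21+3.21)) = 66.80/137.5 = 0.486.

0.486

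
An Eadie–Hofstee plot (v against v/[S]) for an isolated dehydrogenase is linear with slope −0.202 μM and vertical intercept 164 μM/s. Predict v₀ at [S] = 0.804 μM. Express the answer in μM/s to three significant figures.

In the Eadie–Hofstee form v = Vmax − Km·(v/[S]), the slope is −Km and the intercept is Vmax, so Km = 0.202 μM and Vmax = 164 μM/s.
v = 164 × 0.804/(0.202 + 0.804) = 131 μM/s.

131 μM/s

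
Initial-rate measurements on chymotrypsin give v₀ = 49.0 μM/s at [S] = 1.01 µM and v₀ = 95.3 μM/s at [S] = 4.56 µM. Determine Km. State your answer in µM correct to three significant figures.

1.68 µM

In reciprocal form, 1/v = (Km/Vmax)·(1/[S]) + 1/Vmax. The two points give (1/[S], 1/v) = (0.9901, 0.02041) and (0.2193, 0.01049).
Slope = (0.02041 − 0.01049)/(0.9901 − 0.2193) = 0.01286; intercept = 0.02041 − 0.01286×0.9901 = 0.007672.
Vmax = 1/intercept = 130 μM/s; Km = slope × Vmax = 0.01286 × 130 = 1.68 µM.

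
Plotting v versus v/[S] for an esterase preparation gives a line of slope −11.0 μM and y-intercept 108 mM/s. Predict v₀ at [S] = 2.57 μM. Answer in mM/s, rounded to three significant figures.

20.5 mM/s

In the Eadie–Hofstee form v = Vmax − Km·(v/[S]), the slope is −Km and the intercept is Vmax, so Km = 11.0 μM and Vmax = 108 mM/s.
v = 108 × 2.57/(11.0 + 2.57) = 20.5 mM/s.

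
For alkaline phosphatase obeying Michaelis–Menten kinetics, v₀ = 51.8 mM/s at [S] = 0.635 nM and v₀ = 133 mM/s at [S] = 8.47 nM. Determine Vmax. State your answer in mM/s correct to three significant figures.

From v = Vmax[S]/(Km+[S]), each point gives Vmax = v(Km+[S])/[S].
Equating: 51.8(Km+0.635)/0.635 = 133(Km+8.47)/8.47.
81.57·Km + 51.8 = 15.70·Km + 133, so (81.57 − 15.70)·Km = 133 − 51.8.
Km = 81.20/65.87 = 1.23 nM; then Vmax = 51.8(1.23+0.635)/0.635 = 152 mM/s.

152 mM/s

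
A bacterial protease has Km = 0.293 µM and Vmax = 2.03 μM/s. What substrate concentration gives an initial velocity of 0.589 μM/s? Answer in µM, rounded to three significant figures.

The required fractional saturation is v/Vmax = 0.589/2.03 = 0.2901.
Then [S]/(Km+[S]) = 0.2901 ⇒ [S] = 0.293 × 0.2901/(1 − 0.2901) = 0.120 µM.

0.120 µM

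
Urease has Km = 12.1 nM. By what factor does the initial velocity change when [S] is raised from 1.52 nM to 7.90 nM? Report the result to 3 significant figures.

Since Vmax cancels, v₂/v₁ = [S]₂(Km+[S]₁) / [S]₁(Km+[S]₂).
= 7.90×(12.1+1.52) / (1.52×(12.1+7.90)) = 107.6/30.40 = 3.54.

3.54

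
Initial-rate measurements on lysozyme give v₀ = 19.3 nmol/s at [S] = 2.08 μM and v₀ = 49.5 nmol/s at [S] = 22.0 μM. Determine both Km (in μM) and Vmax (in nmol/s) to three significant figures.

Km = 4.30 μM; Vmax = 59.2 nmol/s

In reciprocal form, 1/v = (Km/Vmax)·(1/[S]) + 1/Vmax. The two points give (1/[S], 1/v) = (0.4808, 0.05181) and (0.04545, 0.02020).
Slope = (0.05181 − 0.02020)/(0.4808 − 0.04545) = 0.07262; intercept = 0.05181 − 0.07262×0.4808 = 0.01690.
Vmax = 1/intercept = 59.2 nmol/s; Km = slope × Vmax = 0.07262 × 59.2 = 4.30 μM.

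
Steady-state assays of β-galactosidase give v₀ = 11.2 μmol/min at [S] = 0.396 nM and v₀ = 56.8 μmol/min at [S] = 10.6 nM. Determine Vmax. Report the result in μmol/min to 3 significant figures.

From v = Vmax[S]/(Km+[S]), each point gives Vmax = v(Km+[S])/[S].
Equating: 11.2(Km+0.396)/0.396 = 56.8(Km+10.6)/10.6.
28.28·Km + 11.2 = 5.358·Km + 56.8, so (28.28 − 5.358)·Km = 56.8 − 11.2.
Km = 45.60/22.92 = 1.99 nM; then Vmax = 11.2(1.99+0.396)/0.396 = 67.5 μmol/min.

67.5 μmol/min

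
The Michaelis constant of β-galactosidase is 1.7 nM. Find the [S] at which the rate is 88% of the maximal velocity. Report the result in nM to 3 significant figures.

12.5 nM

v/Vmax = [S]/(Km+[S]) = 0.88, so [S] = Km·0.88/(1 − 0.88) = 1.7 × 7.333.
[S] = 12.5 nM.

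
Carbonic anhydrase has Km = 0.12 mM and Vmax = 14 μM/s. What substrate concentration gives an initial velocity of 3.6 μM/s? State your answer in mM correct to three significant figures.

Rearranging v = Vmax[S]/(Km+[S]) gives [S] = Km·v/(Vmax − v).
[S] = 0.12 × 3.6 / (14 − 3.6) = 0.4320/10.40 = 0.0415 mM.

0.0415 mM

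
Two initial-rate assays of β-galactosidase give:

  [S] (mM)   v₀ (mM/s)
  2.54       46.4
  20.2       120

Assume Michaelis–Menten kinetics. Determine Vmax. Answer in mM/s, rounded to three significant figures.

155 mM/s

In reciprocal form, 1/v = (Km/Vmax)·(1/[S]) + 1/Vmax. The two points give (1/[S], 1/v) = (0.3937, 0.02155) and (0.04950, 0.008333).
Slope = (0.02155 − 0.008333)/(0.3937 − 0.04950) = 0.03840; intercept = 0.02155 − 0.03840×0.3937 = 0.006432.
Vmax = 1/intercept = 155 mM/s; Km = slope × Vmax = 0.03840 × 155 = 5.97 mM.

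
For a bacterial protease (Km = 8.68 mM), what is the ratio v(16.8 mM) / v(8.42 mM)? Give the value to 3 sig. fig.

The fractional saturations are [S]/(Km+[S]) = 8.42/17.10 = 0.4924 and 16.8/25.48 = 0.6593.
v₂/v₁ is just their ratio: 0.6593/0.4924 = 1.34.

1.34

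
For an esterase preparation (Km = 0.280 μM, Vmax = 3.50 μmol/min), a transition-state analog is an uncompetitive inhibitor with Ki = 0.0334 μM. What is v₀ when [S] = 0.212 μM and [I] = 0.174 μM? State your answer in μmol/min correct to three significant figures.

With α = 1 + [I]/Ki = 1 + 0.174/0.0334 = 6.210, the uncompetitive rate law is v = (Vmax/α)·[S] / (Km/α + [S]).
v = (3.50/6.210)×0.212 / (0.280/6.210 + 0.212) = 0.1195/0.2571 = 0.465 μmol/min.

0.465 μmol/min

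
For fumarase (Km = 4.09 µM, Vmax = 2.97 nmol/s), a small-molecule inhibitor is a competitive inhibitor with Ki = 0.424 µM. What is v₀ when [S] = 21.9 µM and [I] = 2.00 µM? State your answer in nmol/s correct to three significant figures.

With α = 1 + [I]/Ki = 1 + 2.00/0.424 = 5.717, the competitive rate law is v = Vmax[S] / (αKm + [S]).
v = 2.97×21.9 / (5.717×4.09 + 21.9) = 65.04/45.28 = 1.44 nmol/s.

1.44 nmol/s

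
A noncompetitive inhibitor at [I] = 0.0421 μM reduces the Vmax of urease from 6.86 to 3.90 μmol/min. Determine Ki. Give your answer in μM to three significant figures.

0.0555 μM

Noncompetitive: Vmax,app = Vmax/α with α = 1 + [I]/Ki.
α = Vmax/Vmax,app = 6.86/3.90 = 1.759.
Since α = 1 + [I]/Ki, [I]/Ki = 1.759 − 1 = 0.7590 and Ki = 0.0421/0.7590 = 0.0555 μM.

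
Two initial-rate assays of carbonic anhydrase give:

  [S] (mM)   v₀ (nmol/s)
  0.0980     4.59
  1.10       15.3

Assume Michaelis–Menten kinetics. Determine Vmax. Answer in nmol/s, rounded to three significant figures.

In reciprocal form, 1/v = (Km/Vmax)·(1/[S]) + 1/Vmax. The two points give (1/[S], 1/v) = (10.20, 0.2179) and (0.9091, 0.06536).
Slope = (0.2179 − 0.06536)/(10.20 − 0.9091) = 0.01641; intercept = 0.2179 − 0.01641×10.20 = 0.05044.
Vmax = 1/intercept = 19.8 nmol/s; Km = slope × Vmax = 0.01641 × 19.8 = 0.325 mM.

19.8 nmol/s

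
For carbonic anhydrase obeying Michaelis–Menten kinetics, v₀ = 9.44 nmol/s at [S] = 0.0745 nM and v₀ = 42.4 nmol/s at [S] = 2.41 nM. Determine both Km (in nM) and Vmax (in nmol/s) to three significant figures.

Km = 0.302 nM; Vmax = 47.7 nmol/s

From v = Vmax[S]/(Km+[S]), each point gives Vmax = v(Km+[S])/[S].
Equating: 9.44(Km+0.0745)/0.0745 = 42.4(Km+2.41)/2.41.
126.7·Km + 9.44 = 17.59·Km + 42.4, so (126.7 − 17.59)·Km = 42.4 − 9.44.
Km = 32.96/109.1 = 0.302 nM; then Vmax = 9.44(0.302+0.0745)/0.0745 = 47.7 nmol/s.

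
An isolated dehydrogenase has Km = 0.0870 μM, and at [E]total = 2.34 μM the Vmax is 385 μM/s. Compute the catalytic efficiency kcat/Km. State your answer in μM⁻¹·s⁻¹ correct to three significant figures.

1890 μM⁻¹·s⁻¹

kcat = Vmax/[E]total = 385/2.34 = 165 s⁻¹.
kcat/Km = 165/0.0870 = 1890 μM⁻¹·s⁻¹.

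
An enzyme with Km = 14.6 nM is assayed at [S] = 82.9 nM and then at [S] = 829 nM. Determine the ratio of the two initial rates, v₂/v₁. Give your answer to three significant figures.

1.16

The fractional saturations are [S]/(Km+[S]) = 82.9/97.50 = 0.8503 and 829/843.6 = 0.9827.
v₂/v₁ is just their ratio: 0.9827/0.8503 = 1.16.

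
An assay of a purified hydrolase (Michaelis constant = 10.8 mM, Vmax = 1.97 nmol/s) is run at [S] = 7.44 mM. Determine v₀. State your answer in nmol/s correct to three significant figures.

[S]/(Km+[S]) = 7.44/18.24 = 0.4079, the fractional saturation.
v = 0.4079 × Vmax = 0.4079 × 1.97 = 0.804 nmol/s.

0.804 nmol/s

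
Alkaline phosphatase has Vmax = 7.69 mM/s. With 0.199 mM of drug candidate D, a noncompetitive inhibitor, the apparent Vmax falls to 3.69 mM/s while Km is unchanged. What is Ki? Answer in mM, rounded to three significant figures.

Noncompetitive: Vmax,app = Vmax/α with α = 1 + [I]/Ki.
α = Vmax/Vmax,app = 7.69/3.69 = 2.084.
Since α = 1 + [I]/Ki, [I]/Ki = 2.084 − 1 = 1.084 and Ki = 0.199/1.084 = 0.184 mM.

0.184 mM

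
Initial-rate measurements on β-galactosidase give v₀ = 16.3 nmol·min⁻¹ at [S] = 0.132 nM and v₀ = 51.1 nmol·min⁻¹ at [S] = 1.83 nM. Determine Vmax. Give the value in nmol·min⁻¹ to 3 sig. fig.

In reciprocal form, 1/v = (Km/Vmax)·(1/[S]) + 1/Vmax. The two points give (1/[S], 1/v) = (7.576, 0.06135) and (0.5464, 0.01957).
Slope = (0.06135 − 0.01957)/(7.576 − 0.5464) = 0.005944; intercept = 0.06135 − 0.005944×7.576 = 0.01632.
Vmax = 1/intercept = 61.3 nmol·min⁻¹; Km = slope × Vmax = 0.005944 × 61.3 = 0.364 nM.

61.3 nmol·min⁻¹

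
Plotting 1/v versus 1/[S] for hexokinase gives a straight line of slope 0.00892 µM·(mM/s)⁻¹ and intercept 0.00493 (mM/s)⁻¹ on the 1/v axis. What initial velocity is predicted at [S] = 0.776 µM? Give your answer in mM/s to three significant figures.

60.9 mM/s

The y-intercept is 1/Vmax, so Vmax = 1/0.00493 = 203 mM/s.
The slope is Km/Vmax, so Km = 0.00892 × 203 = 1.81 µM.
Then v = 203 × 0.776/(1.81 + 0.776) = 60.9 mM/s.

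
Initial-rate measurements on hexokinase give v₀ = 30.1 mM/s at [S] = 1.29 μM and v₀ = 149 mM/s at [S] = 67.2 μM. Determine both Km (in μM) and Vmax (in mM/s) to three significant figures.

From v = Vmax[S]/(Km+[S]), each point gives Vmax = v(Km+[S])/[S].
Equating: 30.1(Km+1.29)/1.29 = 149(Km+67.2)/67.2.
23.33·Km + 30.1 = 2.217·Km + 149, so (23.33 − 2.217)·Km = 149 − 30.1.
Km = 118.9/21.12 = 5.63 μM; then Vmax = 30.1(5.63+1.29)/1.29 = 161 mM/s.

Km = 5.63 μM; Vmax = 161 mM/s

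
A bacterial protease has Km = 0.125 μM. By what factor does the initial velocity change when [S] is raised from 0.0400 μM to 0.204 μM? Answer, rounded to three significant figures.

2.56

The fractional saturations are [S]/(Km+[S]) = 0.0400/0.1650 = 0.2424 and 0.204/0.3290 = 0.6201.
v₂/v₁ is just their ratio: 0.6201/0.2424 = 2.56.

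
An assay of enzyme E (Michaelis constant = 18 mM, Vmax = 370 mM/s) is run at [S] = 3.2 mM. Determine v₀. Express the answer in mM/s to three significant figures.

55.8 mM/s

[S]/(Km+[S]) = 3.2/21.20 = 0.1509, the fractional saturation.
v = 0.1509 × Vmax = 0.1509 × 370 = 55.8 mM/s.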